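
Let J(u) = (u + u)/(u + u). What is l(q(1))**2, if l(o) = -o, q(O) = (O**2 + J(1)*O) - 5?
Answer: 9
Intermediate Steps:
J(u) = 1 (J(u) = (2*u)/((2*u)) = (2*u)*(1/(2*u)) = 1)
q(O) = -5 + O + O**2 (q(O) = (O**2 + 1*O) - 5 = (O**2 + O) - 5 = (O + O**2) - 5 = -5 + O + O**2)
l(q(1))**2 = (-(-5 + 1 + 1**2))**2 = (-(-5 + 1 + 1))**2 = (-1*(-3))**2 = 3**2 = 9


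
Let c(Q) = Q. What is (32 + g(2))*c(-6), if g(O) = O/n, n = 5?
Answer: -972/5 ≈ -194.40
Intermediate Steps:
g(O) = O/5
(32 + g(2))*c(-6) = (32 + (⅕)*2)*(-6) = (32 + ⅖)*(-6) = (162/5)*(-6) = -972/5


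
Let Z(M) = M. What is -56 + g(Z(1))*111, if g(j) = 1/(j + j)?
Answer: -½ ≈ -0.50000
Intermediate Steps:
g(j) = 1/(2*j)
-56 + g(Z(1))*111 = -56 + ((½)/1)*111 = -56 + ((½)*1)*111 = -56 + (½)*111 = -56 + 111/2 = -½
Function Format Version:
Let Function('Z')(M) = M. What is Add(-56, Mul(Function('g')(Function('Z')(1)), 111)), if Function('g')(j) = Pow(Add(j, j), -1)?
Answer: Rational(-1, 2) ≈ -0.50000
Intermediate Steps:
Function('g')(j) = Mul(Rational(1, 2), Pow(j, -1)) (Function('g')(j) = Pow(Mul(2, j), -1) = Mul(Rational(1, 2), Pow(j, -1)))
Add(-56, Mul(Function('g')(Function('Z')(1)), 111)) = Add(-56, Mul(Mul(Rational(1, 2), Pow(1, -1)), 111)) = Add(-56, Mul(Mul(Rational(1, 2), 1), 111)) = Add(-56, Mul(Rational(1, 2), 111)) = Add(-56, Rational(111, 2)) = Rational(-1, 2)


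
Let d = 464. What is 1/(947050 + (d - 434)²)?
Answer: 1/947950 ≈ 1.0549e-6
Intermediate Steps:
1/(947050 + (d - 434)²) = 1/(947050 + (464 - 434)²) = 1/(947050 + 30²) = 1/(947050 + 900) = 1/947950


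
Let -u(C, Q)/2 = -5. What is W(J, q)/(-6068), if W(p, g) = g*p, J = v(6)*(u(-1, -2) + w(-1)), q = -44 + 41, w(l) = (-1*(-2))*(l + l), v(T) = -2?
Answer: -9/1517 ≈ -0.0059328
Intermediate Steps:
u(C, Q) = 10 (u(C, Q) = -2*(-5) = 10)
w(l) = 4*l (w(l) = 2*(2*l) = 4*l)
q = -3
J = -12 (J = -2*(10 + 4*(-1)) = -2*(10 - 4) = -2*6 = -12)
W(J, q)/(-6068) = -3*(-12)/(-6068) = 36*(-1/6068) = -9/1517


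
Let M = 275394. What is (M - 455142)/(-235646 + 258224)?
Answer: -29958/3763 ≈ -7.9612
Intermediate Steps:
(M - 455142)/(-235646 + 258224) = (275394 - 455142)/(-235646 + 258224) = -179748/22578 = -179748*1/22578 = -29958/3763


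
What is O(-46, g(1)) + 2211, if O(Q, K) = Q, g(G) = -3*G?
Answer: 2165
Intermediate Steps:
O(-46, g(1)) + 2211 = -46 + 2211 = 2165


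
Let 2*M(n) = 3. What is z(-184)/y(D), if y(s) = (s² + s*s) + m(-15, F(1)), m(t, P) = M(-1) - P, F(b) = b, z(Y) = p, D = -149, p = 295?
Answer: 118/17761 ≈ 0.0066438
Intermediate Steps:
z(Y) = 295
M(n) = 3/2 (M(n) = (½)*3 = 3/2)
m(t, P) = 3/2 - P
y(s) = ½ + 2*s² (y(s) = (s² + s*s) + (3/2 - 1*1) = (s² + s²) + (3/2 - 1) = 2*s² + ½ = ½ + 2*s²)
z(-184)/y(D) = 295/(½ + 2*(-149)²) = 295/(½ + 2*22201) = 295/(½ + 44402) = 295/(88805/2) = 295*(2/88805) = 118/17761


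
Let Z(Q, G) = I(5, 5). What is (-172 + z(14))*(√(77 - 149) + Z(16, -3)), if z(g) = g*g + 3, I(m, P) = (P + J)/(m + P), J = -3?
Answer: 27/5 + 162*I*√2 ≈ 5.4 + 229.1*I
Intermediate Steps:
I(m, P) = (-3 + P)/(P + m) (I(m, P) = (P - 3)/(m + P) = (-3 + P)/(P + m))
Z(Q, G) = ⅕ (Z(Q, G) = (-3 + 5)/(5 + 5) = 2/10 = (⅒)*2 = ⅕)
z(g) = 3 + g² (z(g) = g² + 3 = 3 + g²)
(-172 + z(14))*(√(77 - 149) + Z(16, -3)) = (-172 + (3 + 14²))*(√(77 - 149) + ⅕) = (-172 + (3 + 196))*(√(-72) + ⅕) = (-172 + 199)*(6*I*√2 + ⅕) = 27*(⅕ + 6*I*√2) = 27/5 + 162*I*√2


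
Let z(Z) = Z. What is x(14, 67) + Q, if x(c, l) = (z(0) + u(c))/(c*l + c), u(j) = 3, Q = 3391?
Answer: 3228235/952 ≈ 3391.0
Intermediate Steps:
x(c, l) = 3/(c + c*l) (x(c, l) = (0 + 3)/(c*l + c) = 3/(c + c*l))
x(14, 67) + Q = 3/(14*(1 + 67)) + 3391 = 3*(1/14)/68 + 3391 = 3*(1/14)*(1/68) + 3391 = 3/952 + 3391 = 3228235/952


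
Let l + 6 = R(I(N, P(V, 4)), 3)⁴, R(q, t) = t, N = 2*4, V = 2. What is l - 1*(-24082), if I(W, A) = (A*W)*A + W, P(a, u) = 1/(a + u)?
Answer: 24157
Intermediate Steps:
N = 8
I(W, A) = W + W*A² (I(W, A) = W*A² + W = W + W*A²)
l = 75 (l = -6 + 3⁴ = -6 + 81 = 75)
l - 1*(-24082) = 75 - 1*(-24082) = 75 + 24082 = 24157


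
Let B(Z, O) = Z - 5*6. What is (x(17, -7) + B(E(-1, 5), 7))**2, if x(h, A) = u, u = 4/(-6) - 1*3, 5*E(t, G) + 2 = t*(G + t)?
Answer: 273529/225 ≈ 1215.7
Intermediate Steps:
E(t, G) = -2/5 + t*(G + t)/5 (E(t, G) = -2/5 + (t*(G + t))/5 = -2/5 + t*(G + t)/5)
u = -11/3 (u = 4*(-1/6) - 3 = -2/3 - 3 = -11/3 ≈ -3.6667)
B(Z, O) = -30 + Z (B(Z, O) = Z - 30 = -30 + Z)
x(h, A) = -11/3
(x(17, -7) + B(E(-1, 5), 7))**2 = (-11/3 + (-30 + (-2/5 + (1/5)*(-1)**2 + (1/5)*5*(-1))))**2 = (-11/3 + (-30 + (-2/5 + (1/5)*1 - 1)))**2 = (-11/3 + (-30 + (-2/5 + 1/5 - 1)))**2 = (-11/3 + (-30 - 6/5))**2 = (-11/3 - 156/5)**2 = (-523/15)**2 = 273529/225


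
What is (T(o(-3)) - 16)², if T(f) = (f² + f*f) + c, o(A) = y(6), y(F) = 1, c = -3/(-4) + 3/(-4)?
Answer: 196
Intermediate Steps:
c = 0 (c = -3*(-¼) + 3*(-¼) = ¾ - ¾ = 0)
o(A) = 1
T(f) = 2*f² (T(f) = (f² + f*f) + 0 = (f² + f²) + 0 = 2*f² + 0 = 2*f²)
(T(o(-3)) - 16)² = (2*1² - 16)² = (2*1 - 16)² = (2 - 16)² = (-14)² = 196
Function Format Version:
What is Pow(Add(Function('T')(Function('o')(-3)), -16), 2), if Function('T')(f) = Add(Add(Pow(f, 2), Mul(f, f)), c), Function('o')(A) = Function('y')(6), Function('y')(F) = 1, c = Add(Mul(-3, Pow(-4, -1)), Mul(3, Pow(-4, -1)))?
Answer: 196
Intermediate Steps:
c = 0 (c = Add(Mul(-3, Rational(-1, 4)), Mul(3, Rational(-1, 4))) = Add(Rational(3, 4), Rational(-3, 4)) = 0)
Function('o')(A) = 1
Function('T')(f) = Mul(2, Pow(f, 2)) (Function('T')(f) = Add(Add(Pow(f, 2), Mul(f, f)), 0) = Add(Add(Pow(f, 2), Pow(f, 2)), 0) = Add(Mul(2, Pow(f, 2)), 0) = Mul(2, Pow(f, 2)))
Pow(Add(Function('T')(Function('o')(-3)), -16), 2) = Pow(Add(Mul(2, Pow(1, 2)), -16), 2) = Pow(Add(Mul(2, 1), -16), 2) = Pow(Add(2, -16), 2) = Pow(-14, 2) = 196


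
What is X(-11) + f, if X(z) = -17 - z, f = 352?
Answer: 346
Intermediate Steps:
X(-11) + f = (-17 - 1*(-11)) + 352 = (-17 + 11) + 352 = -6 + 352 = 346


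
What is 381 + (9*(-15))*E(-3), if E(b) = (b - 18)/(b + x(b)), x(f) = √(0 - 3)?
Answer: 3*(-564*I + 127*√3)/(√3 + 3*I) ≈ -327.75 - 409.2*I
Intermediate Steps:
x(f) = I*√3 (x(f) = √(-3) = I*√3)
E(b) = (-18 + b)/(b + I*√3) (E(b) = (b - 18)/(b + I*√3) = (-18 + b)/(b + I*√3))
381 + (9*(-15))*E(-3) = 381 + (9*(-15))*((-18 - 3)/(-3 + I*√3)) = 381 - 135*(-21)/(-3 + I*√3) = 381 - (-2835)/(-3 + I*√3) = 381 + 2835/(-3 + I*√3)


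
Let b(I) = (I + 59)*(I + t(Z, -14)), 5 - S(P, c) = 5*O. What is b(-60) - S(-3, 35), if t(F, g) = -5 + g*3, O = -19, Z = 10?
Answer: 7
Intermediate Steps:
t(F, g) = -5 + 3*g
S(P, c) = 100 (S(P, c) = 5 - 5*(-19) = 5 - 1*(-95) = 5 + 95 = 100)
b(I) = (-47 + I)*(59 + I) (b(I) = (I + 59)*(I + (-5 + 3*(-14))) = (59 + I)*(I + (-5 - 42)) = (59 + I)*(I - 47) = (59 + I)*(-47 + I) = (-47 + I)*(59 + I))
b(-60) - S(-3, 35) = (-2773 + (-60)² + 12*(-60)) - 1*100 = (-2773 + 3600 - 720) - 100 = 107 - 100 = 7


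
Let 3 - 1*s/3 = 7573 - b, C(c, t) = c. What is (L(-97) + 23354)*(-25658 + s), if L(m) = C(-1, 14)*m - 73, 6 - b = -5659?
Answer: -733437994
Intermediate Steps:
b = 5665 (b = 6 - 1*(-5659) = 6 + 5659 = 5665)
L(m) = -73 - m (L(m) = -m - 73 = -73 - m)
s = -5715 (s = 9 - 3*(7573 - 1*5665) = 9 - 3*(7573 - 5665) = 9 - 3*1908 = 9 - 5724 = -5715)
(L(-97) + 23354)*(-25658 + s) = ((-73 - 1*(-97)) + 23354)*(-25658 - 5715) = ((-73 + 97) + 23354)*(-31373) = (24 + 23354)*(-31373) = 23378*(-31373) = -733437994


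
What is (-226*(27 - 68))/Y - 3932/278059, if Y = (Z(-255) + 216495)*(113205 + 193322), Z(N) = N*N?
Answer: -169651695477293/11997339522250680 ≈ -0.014141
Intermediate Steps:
Z(N) = N**2
Y = 86293481040 (Y = ((-255)**2 + 216495)*(113205 + 193322) = (65025 + 216495)*306527 = 281520*306527 = 86293481040)
(-226*(27 - 68))/Y - 3932/278059 = -226*(27 - 68)/86293481040 - 3932/278059 = -226*(-41)*(1/86293481040) - 3932*1/278059 = 9266*(1/86293481040) - 3932/278059 = 4633/43146740520 - 3932/278059 = -169651695477293/11997339522250680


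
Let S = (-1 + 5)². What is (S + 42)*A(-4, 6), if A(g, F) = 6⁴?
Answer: 75168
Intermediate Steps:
A(g, F) = 1296
S = 16 (S = 4² = 16)
(S + 42)*A(-4, 6) = (16 + 42)*1296 = 58*1296 = 75168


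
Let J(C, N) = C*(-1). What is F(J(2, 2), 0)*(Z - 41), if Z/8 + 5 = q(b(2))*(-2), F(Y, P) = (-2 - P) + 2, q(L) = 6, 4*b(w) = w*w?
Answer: 0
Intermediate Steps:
b(w) = w²/4 (b(w) = (w*w)/4 = w²/4)
J(C, N) = -C
F(Y, P) = -P
Z = -136 (Z = -40 + 8*(6*(-2)) = -40 + 8*(-12) = -40 - 96 = -136)
F(J(2, 2), 0)*(Z - 41) = (-1*0)*(-136 - 41) = 0*(-177) = 0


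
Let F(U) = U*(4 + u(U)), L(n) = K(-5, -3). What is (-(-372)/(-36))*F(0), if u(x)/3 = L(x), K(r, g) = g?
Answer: 0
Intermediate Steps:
L(n) = -3
u(x) = -9 (u(x) = 3*(-3) = -9)
F(U) = -5*U (F(U) = U*(4 - 9) = U*(-5) = -5*U)
(-(-372)/(-36))*F(0) = (-(-372)/(-36))*(-5*0) = -(-372)*(-1)/36*0 = -12*31/36*0 = -31/3*0 = 0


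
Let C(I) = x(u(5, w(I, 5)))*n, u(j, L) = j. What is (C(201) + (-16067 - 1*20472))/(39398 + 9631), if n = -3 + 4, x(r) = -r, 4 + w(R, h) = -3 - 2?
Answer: -36544/49029 ≈ -0.74535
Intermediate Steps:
w(R, h) = -9 (w(R, h) = -4 + (-3 - 2) = -4 - 5 = -9)
n = 1
C(I) = -5 (C(I) = -1*5*1 = -5*1 = -5)
(C(201) + (-16067 - 1*20472))/(39398 + 9631) = (-5 + (-16067 - 1*20472))/(39398 + 9631) = (-5 + (-16067 - 20472))/49029 = (-5 - 36539)*(1/49029) = -36544*1/49029 = -36544/49029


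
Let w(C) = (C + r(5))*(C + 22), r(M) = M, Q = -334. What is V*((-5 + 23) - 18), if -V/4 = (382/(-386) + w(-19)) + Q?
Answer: 0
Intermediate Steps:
w(C) = (5 + C)*(22 + C) (w(C) = (C + 5)*(C + 22) = (5 + C)*(22 + C))
V = 291036/193 (V = -4*((382/(-386) + (110 + (-19)² + 27*(-19))) - 334) = -4*((382*(-1/386) + (110 + 361 - 513)) - 334) = -4*((-191/193 - 42) - 334) = -4*(-8297/193 - 334) = -4*(-72759/193) = 291036/193 ≈ 1508.0)
V*((-5 + 23) - 18) = 291036*((-5 + 23) - 18)/193 = 291036*(18 - 18)/193 = (291036/193)*0 = 0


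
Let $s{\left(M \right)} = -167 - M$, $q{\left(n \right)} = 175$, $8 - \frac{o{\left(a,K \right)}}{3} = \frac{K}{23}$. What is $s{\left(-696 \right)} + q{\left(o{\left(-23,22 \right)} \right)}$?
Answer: $704$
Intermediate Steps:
$o{\left(a,K \right)} = 24 - \frac{3 K}{23}$ ($o{\left(a,K \right)} = 24 - 3 \frac{K}{23} = 24 - \frac{3 K}{23}$)
$s{\left(-696 \right)} + q{\left(o{\left(-23,22 \right)} \right)} = \left(-167 - -696\right) + 175 = \left(-167 + 696\right) + 175 = 529 + 175 = 704$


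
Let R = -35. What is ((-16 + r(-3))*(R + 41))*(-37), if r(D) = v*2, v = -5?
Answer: 5772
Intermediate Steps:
r(D) = -10 (r(D) = -5*2 = -10)
((-16 + r(-3))*(R + 41))*(-37) = ((-16 - 10)*(-35 + 41))*(-37) = -26*6*(-37) = -156*(-37) = 5772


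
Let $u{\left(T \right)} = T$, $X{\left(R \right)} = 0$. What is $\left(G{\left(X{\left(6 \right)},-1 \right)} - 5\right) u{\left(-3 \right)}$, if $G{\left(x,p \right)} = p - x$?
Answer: $18$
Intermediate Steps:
$\left(G{\left(X{\left(6 \right)},-1 \right)} - 5\right) u{\left(-3 \right)} = \left(\left(-1 - 0\right) - 5\right) \left(-3\right) = \left(\left(-1 + 0\right) - 5\right) \left(-3\right) = \left(-1 - 5\right) \left(-3\right) = \left(-6\right) \left(-3\right) = 18$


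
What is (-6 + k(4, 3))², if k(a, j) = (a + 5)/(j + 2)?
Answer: 441/25 ≈ 17.640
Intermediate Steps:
k(a, j) = (5 + a)/(2 + j)
(-6 + k(4, 3))² = (-6 + (5 + 4)/(2 + 3))² = (-6 + 9/5)² = (-21/5)² = 441/25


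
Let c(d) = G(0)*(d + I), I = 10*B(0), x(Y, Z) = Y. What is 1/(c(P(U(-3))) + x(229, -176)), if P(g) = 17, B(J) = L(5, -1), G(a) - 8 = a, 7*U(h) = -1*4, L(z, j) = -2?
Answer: 1/205 ≈ 0.0048781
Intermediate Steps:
U(h) = -4/7 (U(h) = (-1*4)/7 = (⅐)*(-4) = -4/7)
G(a) = 8 + a
B(J) = -2
I = -20 (I = 10*(-2) = -20)
c(d) = -160 + 8*d (c(d) = (8 + 0)*(d - 20) = 8*(-20 + d) = -160 + 8*d)
1/(c(P(U(-3))) + x(229, -176)) = 1/((-160 + 8*17) + 229) = 1/((-160 + 136) + 229) = 1/(-24 + 229) = 1/205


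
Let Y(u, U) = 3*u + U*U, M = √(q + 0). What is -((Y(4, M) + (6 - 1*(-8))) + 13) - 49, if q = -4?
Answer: -84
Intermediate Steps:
M = 2*I (M = √(-4 + 0) = √(-4) = 2*I ≈ 2.0*I)
Y(u, U) = U² + 3*u (Y(u, U) = 3*u + U² = U² + 3*u)
-((Y(4, M) + (6 - 1*(-8))) + 13) - 49 = -((((2*I)² + 3*4) + (6 - 1*(-8))) + 13) - 49 = -(((-4 + 12) + (6 + 8)) + 13) - 49 = -((8 + 14) + 13) - 49 = -(22 + 13) - 49 = -1*35 - 49 = -35 - 49 = -84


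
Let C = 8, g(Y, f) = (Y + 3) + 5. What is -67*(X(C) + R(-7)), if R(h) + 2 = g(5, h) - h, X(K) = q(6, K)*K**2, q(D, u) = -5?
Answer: 20234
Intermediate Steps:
g(Y, f) = 8 + Y (g(Y, f) = (3 + Y) + 5 = 8 + Y)
X(K) = -5*K**2
R(h) = 11 - h (R(h) = -2 + ((8 + 5) - h) = -2 + (13 - h) = 11 - h)
-67*(X(C) + R(-7)) = -67*(-5*8**2 + (11 - 1*(-7))) = -67*(-5*64 + (11 + 7)) = -67*(-320 + 18) = -67*(-302) = 20234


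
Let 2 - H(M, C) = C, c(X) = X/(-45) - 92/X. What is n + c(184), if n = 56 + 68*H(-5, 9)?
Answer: -38213/90 ≈ -424.59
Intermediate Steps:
c(X) = -92/X - X/45 (c(X) = X*(-1/45) - 92/X = -X/45 - 92/X = -92/X - X/45)
H(M, C) = 2 - C
n = -420 (n = 56 + 68*(2 - 1*9) = 56 + 68*(2 - 9) = 56 + 68*(-7) = 56 - 476 = -420)
n + c(184) = -420 + (-92/184 - 1/45*184) = -420 + (-92*1/184 - 184/45) = -420 + (-½ - 184/45) = -420 - 413/90 = -38213/90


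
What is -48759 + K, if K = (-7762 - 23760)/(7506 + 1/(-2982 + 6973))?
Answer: -1460772203575/29956447 ≈ -48763.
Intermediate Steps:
K = -125804302/29956447 (K = -31522/(7506 + 1/3991) = -31522/29956447/3991 = -31522*3991/29956447 = -125804302/29956447 ≈ -4.1996)
-48759 + K = -48759 - 125804302/29956447 = -1460772203575/29956447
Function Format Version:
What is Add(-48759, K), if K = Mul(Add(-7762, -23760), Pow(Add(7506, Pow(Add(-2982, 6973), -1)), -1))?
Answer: Rational(-1460772203575, 29956447) ≈ -48763.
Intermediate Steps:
K = Rational(-125804302, 29956447) (K = Mul(-31522, Pow(Add(7506, Pow(3991, -1)), -1)) = Mul(-31522, Pow(Add(7506, Rational(1, 3991)), -1)) = Mul(-31522, Pow(Rational(29956447, 3991), -1)) = Mul(-31522, Rational(3991, 29956447)) = Rational(-125804302, 29956447) ≈ -4.1996)
Add(-48759, K) = Add(-48759, Rational(-125804302, 29956447)) = Rational(-1460772203575, 29956447)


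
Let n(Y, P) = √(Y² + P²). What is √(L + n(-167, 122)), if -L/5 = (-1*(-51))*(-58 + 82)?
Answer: √(-6120 + √42773) ≈ 76.897*I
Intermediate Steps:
n(Y, P) = √(P² + Y²)
L = -6120 (L = -5*(-1*(-51))*(-58 + 82) = -255*24 = -5*1224 = -6120)
√(L + n(-167, 122)) = √(-6120 + √(122² + (-167)²)) = √(-6120 + √(14884 + 27889)) = √(-6120 + √42773)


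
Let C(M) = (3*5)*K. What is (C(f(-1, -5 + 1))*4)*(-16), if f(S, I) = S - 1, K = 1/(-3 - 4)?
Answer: 960/7 ≈ 137.14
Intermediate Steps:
K = -⅐ (K = 1/(-7) = -⅐ ≈ -0.14286)
f(S, I) = -1 + S
C(M) = -15/7 (C(M) = (3*5)*(-⅐) = 15*(-⅐) = -15/7)
(C(f(-1, -5 + 1))*4)*(-16) = -15/7*4*(-16) = -60/7*(-16) = 960/7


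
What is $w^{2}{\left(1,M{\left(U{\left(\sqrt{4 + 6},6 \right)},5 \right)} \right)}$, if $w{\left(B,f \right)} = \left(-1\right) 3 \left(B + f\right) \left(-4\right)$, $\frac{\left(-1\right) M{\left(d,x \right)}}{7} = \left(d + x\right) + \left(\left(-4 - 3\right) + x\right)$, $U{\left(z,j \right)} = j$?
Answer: $553536$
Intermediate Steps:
$M{\left(d,x \right)} = 49 - 14 x - 7 d$ ($M{\left(d,x \right)} = - 7 \left(\left(d + x\right) + \left(\left(-4 - 3\right) + x\right)\right) = - 7 \left(\left(d + x\right) + \left(-7 + x\right)\right) = - 7 \left(-7 + d + 2 x\right) = 49 - 14 x - 7 d$)
$w{\left(B,f \right)} = 12 B + 12 f$ ($w{\left(B,f \right)} = - 3 \left(B + f\right) \left(-4\right) = \left(- 3 B - 3 f\right) \left(-4\right) = 12 B + 12 f$)
$w^{2}{\left(1,M{\left(U{\left(\sqrt{4 + 6},6 \right)},5 \right)} \right)} = \left(12 \cdot 1 + 12 \left(49 - 70 - 42\right)\right)^{2} = \left(12 + 12 \left(49 - 70 - 42\right)\right)^{2} = \left(12 + 12 \left(-63\right)\right)^{2} = \left(12 - 756\right)^{2} = \left(-744\right)^{2} = 553536$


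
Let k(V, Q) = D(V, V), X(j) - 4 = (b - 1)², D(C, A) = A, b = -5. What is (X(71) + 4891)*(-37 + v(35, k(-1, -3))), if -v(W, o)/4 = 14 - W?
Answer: 231757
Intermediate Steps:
X(j) = 40 (X(j) = 4 + (-5 - 1)² = 4 + (-6)² = 4 + 36 = 40)
k(V, Q) = V
v(W, o) = -56 + 4*W (v(W, o) = -4*(14 - W) = -56 + 4*W)
(X(71) + 4891)*(-37 + v(35, k(-1, -3))) = (40 + 4891)*(-37 + (-56 + 4*35)) = 4931*(-37 + (-56 + 140)) = 4931*(-37 + 84) = 4931*47 = 231757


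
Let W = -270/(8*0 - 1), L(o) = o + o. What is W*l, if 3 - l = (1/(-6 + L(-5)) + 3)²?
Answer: -194535/128 ≈ -1519.8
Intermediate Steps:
L(o) = 2*o
l = -1441/256 (l = 3 - (1/(-6 + 2*(-5)) + 3)² = 3 - (1/(-6 - 10) + 3)² = 3 - (1/(-16) + 3)² = 3 - (-1/16 + 3)² = 3 - (47/16)² = 3 - 1*2209/256 = 3 - 2209/256 = -1441/256 ≈ -5.6289)
W = 270 (W = -270/(0 - 1) = -270/(-1) = -270*(-1) = 270)
W*l = 270*(-1441/256) = -194535/128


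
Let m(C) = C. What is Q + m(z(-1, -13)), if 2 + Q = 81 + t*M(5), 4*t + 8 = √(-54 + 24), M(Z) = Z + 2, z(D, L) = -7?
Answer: 58 + 7*I*√30/4 ≈ 58.0 + 9.5851*I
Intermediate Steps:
M(Z) = 2 + Z
t = -2 + I*√30/4 (t = -2 + √(-54 + 24)/4 = -2 + √(-30)/4 = -2 + (I*√30)/4 = -2 + I*√30/4 ≈ -2.0 + 1.3693*I)
Q = 65 + 7*I*√30/4 (Q = -2 + (81 + (-2 + I*√30/4)*(2 + 5)) = -2 + (81 + (-2 + I*√30/4)*7) = -2 + (81 + (-14 + 7*I*√30/4)) = -2 + (67 + 7*I*√30/4) = 65 + 7*I*√30/4 ≈ 65.0 + 9.5851*I)
Q + m(z(-1, -13)) = (65 + 7*I*√30/4) - 7 = 58 + 7*I*√30/4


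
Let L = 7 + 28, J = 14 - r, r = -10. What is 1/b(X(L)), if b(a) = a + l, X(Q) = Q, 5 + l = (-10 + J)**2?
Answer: 1/226 ≈ 0.0044248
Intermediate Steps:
J = 24 (J = 14 - 1*(-10) = 14 + 10 = 24)
l = 191 (l = -5 + (-10 + 24)**2 = -5 + 14**2 = -5 + 196 = 191)
L = 35
b(a) = 191 + a (b(a) = a + 191 = 191 + a)
1/b(X(L)) = 1/(191 + 35) = 1/226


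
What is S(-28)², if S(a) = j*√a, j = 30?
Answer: -25200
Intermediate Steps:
S(a) = 30*√a
S(-28)² = (30*√(-28))² = (30*(2*I*√7))² = (60*I*√7)² = -25200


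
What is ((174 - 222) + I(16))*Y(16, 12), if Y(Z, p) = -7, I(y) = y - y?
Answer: 336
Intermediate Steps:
I(y) = 0
((174 - 222) + I(16))*Y(16, 12) = ((174 - 222) + 0)*(-7) = (-48 + 0)*(-7) = -48*(-7) = 336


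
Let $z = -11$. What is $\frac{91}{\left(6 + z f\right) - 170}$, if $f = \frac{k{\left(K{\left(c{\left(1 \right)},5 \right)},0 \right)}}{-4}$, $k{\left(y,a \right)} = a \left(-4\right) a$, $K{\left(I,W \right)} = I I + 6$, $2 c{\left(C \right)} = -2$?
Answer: $- \frac{91}{164} \approx -0.55488$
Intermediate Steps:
$c{\left(C \right)} = -1$ ($c{\left(C \right)} = \frac{1}{2} \left(-2\right) = -1$)
$K{\left(I,W \right)} = 6 + I^{2}$ ($K{\left(I,W \right)} = I^{2} + 6 = 6 + I^{2}$)
$k{\left(y,a \right)} = - 4 a^{2}$ ($k{\left(y,a \right)} = - 4 a a = - 4 a^{2}$)
$f = 0$ ($f = \frac{\left(-4\right) 0^{2}}{-4} = \left(-4\right) 0 \left(- \frac{1}{4}\right) = 0 \left(- \frac{1}{4}\right) = 0$)
$\frac{91}{\left(6 + z f\right) - 170} = \frac{91}{\left(6 - 0\right) - 170} = \frac{91}{\left(6 + 0\right) - 170} = \frac{91}{6 - 170} = \frac{91}{-164} = 91 \left(- \frac{1}{164}\right) = - \frac{91}{164}$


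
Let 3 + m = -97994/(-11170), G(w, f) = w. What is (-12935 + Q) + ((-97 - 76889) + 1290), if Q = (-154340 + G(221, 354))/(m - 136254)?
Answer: -67442575014973/760946348 ≈ -88630.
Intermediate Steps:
m = 32242/5585 (m = -3 - 97994/(-11170) = -3 - 97994*(-1/11170) = -3 + 48997/5585 = 32242/5585 ≈ 5.7730)
Q = 860754615/760946348 (Q = (-154340 + 221)/(32242/5585 - 136254) = -154119/(-760946348/5585) = -154119*(-5585/760946348) = 860754615/760946348 ≈ 1.1312)
(-12935 + Q) + ((-97 - 76889) + 1290) = (-12935 + 860754615/760946348) + ((-97 - 76889) + 1290) = -9841980256765/760946348 + (-76986 + 1290) = -9841980256765/760946348 - 75696 = -67442575014973/760946348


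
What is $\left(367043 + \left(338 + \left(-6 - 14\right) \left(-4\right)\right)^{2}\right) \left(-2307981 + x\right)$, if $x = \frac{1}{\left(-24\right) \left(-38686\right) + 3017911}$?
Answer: $- \frac{4934499716294810358}{3946375} \approx -1.2504 \cdot 10^{12}$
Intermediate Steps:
$x = \frac{1}{3946375}$ ($x = \frac{1}{928464 + 3017911} = \frac{1}{3946375} \approx 2.534 \cdot 10^{-7}$)
$\left(367043 + \left(338 + \left(-6 - 14\right) \left(-4\right)\right)^{2}\right) \left(-2307981 + x\right) = \left(367043 + \left(338 + \left(-6 - 14\right) \left(-4\right)\right)^{2}\right) \left(-2307981 + \frac{1}{3946375}\right) = \left(367043 + \left(338 - -80\right)^{2}\right) \left(- \frac{9108158518874}{3946375}\right) = \left(367043 + \left(338 + 80\right)^{2}\right) \left(- \frac{9108158518874}{3946375}\right) = \left(367043 + 418^{2}\right) \left(- \frac{9108158518874}{3946375}\right) = \left(367043 + 174724\right) \left(- \frac{9108158518874}{3946375}\right) = 541767 \left(- \frac{9108158518874}{3946375}\right) = - \frac{4934499716294810358}{3946375}$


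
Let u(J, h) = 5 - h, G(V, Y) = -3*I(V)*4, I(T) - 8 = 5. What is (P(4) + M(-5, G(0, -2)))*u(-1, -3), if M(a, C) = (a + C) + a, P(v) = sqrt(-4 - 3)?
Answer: -1328 + 8*I*sqrt(7) ≈ -1328.0 + 21.166*I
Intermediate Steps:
I(T) = 13 (I(T) = 8 + 5 = 13)
P(v) = I*sqrt(7) (P(v) = sqrt(-7) = I*sqrt(7))
G(V, Y) = -156 (G(V, Y) = -3*13*4 = -39*4 = -156)
M(a, C) = C + 2*a (M(a, C) = (C + a) + a = C + 2*a)
(P(4) + M(-5, G(0, -2)))*u(-1, -3) = (I*sqrt(7) + (-156 + 2*(-5)))*(5 - 1*(-3)) = (I*sqrt(7) + (-156 - 10))*(5 + 3) = (I*sqrt(7) - 166)*8 = (-166 + I*sqrt(7))*8 = -1328 + 8*I*sqrt(7)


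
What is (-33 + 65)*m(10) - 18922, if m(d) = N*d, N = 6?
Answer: -17002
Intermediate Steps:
m(d) = 6*d
(-33 + 65)*m(10) - 18922 = (-33 + 65)*(6*10) - 18922 = 32*60 - 18922 = 1920 - 18922 = -17002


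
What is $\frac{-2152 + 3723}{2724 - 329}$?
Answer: $\frac{1571}{2395} \approx 0.65595$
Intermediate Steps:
$\frac{-2152 + 3723}{2724 - 329} = \frac{1571}{2395}$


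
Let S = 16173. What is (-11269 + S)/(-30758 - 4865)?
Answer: -4904/35623 ≈ -0.13766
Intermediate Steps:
(-11269 + S)/(-30758 - 4865) = (-11269 + 16173)/(-30758 - 4865) = 4904/(-35623) = 4904*(-1/35623) = -4904/35623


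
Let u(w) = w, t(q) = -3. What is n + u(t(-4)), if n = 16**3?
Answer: 4093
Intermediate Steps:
n = 4096
n + u(t(-4)) = 4096 - 3 = 4093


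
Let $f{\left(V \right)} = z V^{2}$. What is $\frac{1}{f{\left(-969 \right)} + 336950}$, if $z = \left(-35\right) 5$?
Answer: $- \frac{1}{163981225} \approx -6.0983 \cdot 10^{-9}$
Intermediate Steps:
$z = -175$
$f{\left(V \right)} = - 175 V^{2}$
$\frac{1}{f{\left(-969 \right)} + 336950} = \frac{1}{- 175 \left(-969\right)^{2} + 336950} = \frac{1}{\left(-175\right) 938961 + 336950} = \frac{1}{-164318175 + 336950} = \frac{1}{-163981225} = - \frac{1}{163981225}$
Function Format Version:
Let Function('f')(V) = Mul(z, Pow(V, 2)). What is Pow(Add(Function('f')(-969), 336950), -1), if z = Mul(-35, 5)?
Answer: Rational(-1, 163981225) ≈ -6.0983e-9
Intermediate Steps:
z = -175
Function('f')(V) = Mul(-175, Pow(V, 2))
Pow(Add(Function('f')(-969), 336950), -1) = Pow(Add(Mul(-175, Pow(-969, 2)), 336950), -1) = Pow(Add(Mul(-175, 938961), 336950), -1) = Pow(Add(-164318175, 336950), -1) = Pow(-163981225, -1) = Rational(-1, 163981225)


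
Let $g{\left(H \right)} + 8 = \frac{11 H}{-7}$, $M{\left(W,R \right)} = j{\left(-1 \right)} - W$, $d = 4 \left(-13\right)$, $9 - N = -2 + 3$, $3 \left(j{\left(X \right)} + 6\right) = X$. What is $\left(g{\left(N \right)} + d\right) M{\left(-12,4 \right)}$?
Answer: $- \frac{8636}{21} \approx -411.24$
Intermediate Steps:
$j{\left(X \right)} = -6 + \frac{X}{3}$
$N = 8$ ($N = 9 - \left(-2 + 3\right) = 9 - 1 = 8$)
$d = -52$
$M{\left(W,R \right)} = - \frac{19}{3} - W$ ($M{\left(W,R \right)} = \left(-6 + \frac{1}{3} \left(-1\right)\right) - W = \left(-6 - \frac{1}{3}\right) - W = - \frac{19}{3} - W$)
$g{\left(H \right)} = -8 - \frac{11 H}{7}$ ($g{\left(H \right)} = -8 + \frac{11 H}{-7} = -8 + 11 H \left(- \frac{1}{7}\right) = -8 - \frac{11 H}{7}$)
$\left(g{\left(N \right)} + d\right) M{\left(-12,4 \right)} = \left(\left(-8 - \frac{88}{7}\right) - 52\right) \left(- \frac{19}{3} - -12\right) = \left(\left(-8 - \frac{88}{7}\right) - 52\right) \left(- \frac{19}{3} + 12\right) = \left(- \frac{144}{7} - 52\right) \frac{17}{3} = \left(- \frac{508}{7}\right) \frac{17}{3} = - \frac{8636}{21}$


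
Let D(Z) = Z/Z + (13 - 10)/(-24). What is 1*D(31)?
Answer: 7/8 ≈ 0.87500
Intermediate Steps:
D(Z) = 7/8 (D(Z) = 1 + 3*(-1/24) = 1 - 1/8 = 7/8)
1*D(31) = 1*(7/8) = 7/8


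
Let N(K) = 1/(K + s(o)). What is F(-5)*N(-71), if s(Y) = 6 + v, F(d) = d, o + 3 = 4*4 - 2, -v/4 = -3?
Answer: 5/53 ≈ 0.094340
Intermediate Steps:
v = 12 (v = -4*(-3) = 12)
o = 11 (o = -3 + (4*4 - 2) = -3 + (16 - 2) = -3 + 14 = 11)
s(Y) = 18 (s(Y) = 6 + 12 = 18)
N(K) = 1/(18 + K) (N(K) = 1/(K + 18) = 1/(18 + K))
F(-5)*N(-71) = -5/(18 - 71) = -5/(-53) = -5*(-1/53) = 5/53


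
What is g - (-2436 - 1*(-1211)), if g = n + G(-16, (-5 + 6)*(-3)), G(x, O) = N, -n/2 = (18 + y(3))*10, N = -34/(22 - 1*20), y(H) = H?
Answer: 788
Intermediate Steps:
N = -17 (N = -34/(22 - 20) = -34/2 = -34*½ = -17)
n = -420 (n = -2*(18 + 3)*10 = -42*10 = -2*210 = -420)
G(x, O) = -17
g = -437 (g = -420 - 17 = -437)
g - (-2436 - 1*(-1211)) = -437 - (-2436 - 1*(-1211)) = -437 - (-2436 + 1211) = -437 - 1*(-1225) = -437 + 1225 = 788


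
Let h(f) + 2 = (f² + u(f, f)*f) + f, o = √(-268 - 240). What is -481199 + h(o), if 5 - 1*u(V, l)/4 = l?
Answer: -479677 + 42*I*√127 ≈ -4.7968e+5 + 473.32*I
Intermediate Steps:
o = 2*I*√127 (o = √(-508) = 2*I*√127 ≈ 22.539*I)
u(V, l) = 20 - 4*l
h(f) = -2 + f + f² + f*(20 - 4*f) (h(f) = -2 + ((f² + (20 - 4*f)*f) + f) = -2 + ((f² + f*(20 - 4*f)) + f) = -2 + (f + f² + f*(20 - 4*f)) = -2 + f + f² + f*(20 - 4*f))
-481199 + h(o) = -481199 + (-2 - 3*(2*I*√127)² + 21*(2*I*√127)) = -481199 + (-2 - 3*(-508) + 42*I*√127) = -481199 + (-2 + 1524 + 42*I*√127) = -481199 + (1522 + 42*I*√127) = -479677 + 42*I*√127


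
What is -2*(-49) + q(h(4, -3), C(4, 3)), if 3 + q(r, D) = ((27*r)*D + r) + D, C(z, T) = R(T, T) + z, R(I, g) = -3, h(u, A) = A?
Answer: 12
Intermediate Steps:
C(z, T) = -3 + z
q(r, D) = -3 + D + r + 27*D*r (q(r, D) = -3 + (((27*r)*D + r) + D) = -3 + ((27*D*r + r) + D) = -3 + ((r + 27*D*r) + D) = -3 + (D + r + 27*D*r) = -3 + D + r + 27*D*r)
-2*(-49) + q(h(4, -3), C(4, 3)) = -2*(-49) + (-3 + (-3 + 4) - 3 + 27*(-3 + 4)*(-3)) = 98 + (-3 + 1 - 3 + 27*1*(-3)) = 98 + (-3 + 1 - 3 - 81) = 98 - 86 = 12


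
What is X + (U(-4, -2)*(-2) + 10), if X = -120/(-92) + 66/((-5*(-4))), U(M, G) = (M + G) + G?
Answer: 7039/230 ≈ 30.604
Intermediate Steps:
U(M, G) = M + 2*G (U(M, G) = (G + M) + G = M + 2*G)
X = 1059/230 (X = -120*(-1/92) + 66/20 = 30/23 + 66*(1/20) = 30/23 + 33/10 = 1059/230 ≈ 4.6043)
X + (U(-4, -2)*(-2) + 10) = 1059/230 + ((-4 + 2*(-2))*(-2) + 10) = 1059/230 + ((-4 - 4)*(-2) + 10) = 1059/230 + (-8*(-2) + 10) = 1059/230 + (16 + 10) = 1059/230 + 26 = 7039/230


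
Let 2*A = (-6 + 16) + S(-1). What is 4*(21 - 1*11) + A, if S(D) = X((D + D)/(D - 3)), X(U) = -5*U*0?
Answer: 45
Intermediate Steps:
X(U) = 0
S(D) = 0
A = 5 (A = ((-6 + 16) + 0)/2 = (10 + 0)/2 = (1/2)*10 = 5)
4*(21 - 1*11) + A = 4*(21 - 1*11) + 5 = 4*(21 - 11) + 5 = 4*10 + 5 = 40 + 5 = 45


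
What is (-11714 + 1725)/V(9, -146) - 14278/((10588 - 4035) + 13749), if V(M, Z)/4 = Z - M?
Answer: 96972159/6293620 ≈ 15.408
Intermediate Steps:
V(M, Z) = -4*M + 4*Z (V(M, Z) = 4*(Z - M) = -4*M + 4*Z)
(-11714 + 1725)/V(9, -146) - 14278/((10588 - 4035) + 13749) = (-11714 + 1725)/(-4*9 + 4*(-146)) - 14278/((10588 - 4035) + 13749) = -9989/(-36 - 584) - 14278/(6553 + 13749) = -9989/(-620) - 14278/20302 = -9989*(-1/620) - 14278*1/20302 = 9989/620 - 7139/10151 = 96972159/6293620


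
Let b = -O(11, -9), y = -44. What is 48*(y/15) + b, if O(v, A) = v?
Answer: -759/5 ≈ -151.80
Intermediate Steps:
b = -11 (b = -1*11 = -11)
48*(y/15) + b = 48*(-44/15) - 11 = -704/5 - 11 = -759/5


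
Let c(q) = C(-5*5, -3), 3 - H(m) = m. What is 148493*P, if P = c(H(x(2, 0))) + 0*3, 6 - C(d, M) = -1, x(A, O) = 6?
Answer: 1039451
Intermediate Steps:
H(m) = 3 - m
C(d, M) = 7 (C(d, M) = 6 - 1*(-1) = 6 + 1 = 7)
c(q) = 7
P = 7 (P = 7 + 0*3 = 7 + 0 = 7)
148493*P = 148493*7 = 1039451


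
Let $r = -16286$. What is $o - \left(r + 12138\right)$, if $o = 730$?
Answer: $4878$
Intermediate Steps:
$o - \left(r + 12138\right) = 730 - \left(-16286 + 12138\right) = 730 - -4148 = 730 + 4148 = 4878$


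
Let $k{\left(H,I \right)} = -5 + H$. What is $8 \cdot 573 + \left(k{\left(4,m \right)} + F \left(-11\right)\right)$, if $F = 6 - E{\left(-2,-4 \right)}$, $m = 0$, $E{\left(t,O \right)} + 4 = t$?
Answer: $4451$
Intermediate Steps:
$E{\left(t,O \right)} = -4 + t$
$F = 12$ ($F = 6 - \left(-4 - 2\right) = 6 - -6 = 6 + 6 = 12$)
$8 \cdot 573 + \left(k{\left(4,m \right)} + F \left(-11\right)\right) = 8 \cdot 573 + \left(\left(-5 + 4\right) + 12 \left(-11\right)\right) = 4584 - 133 = 4451$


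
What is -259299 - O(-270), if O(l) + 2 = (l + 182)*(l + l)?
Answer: -306817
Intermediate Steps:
O(l) = -2 + 2*l*(182 + l) (O(l) = -2 + (l + 182)*(l + l) = -2 + (182 + l)*(2*l) = -2 + 2*l*(182 + l))
-259299 - O(-270) = -259299 - (-2 + 2*(-270)**2 + 364*(-270)) = -259299 - (-2 + 2*72900 - 98280) = -259299 - (-2 + 145800 - 98280) = -259299 - 1*47518 = -259299 - 47518 = -306817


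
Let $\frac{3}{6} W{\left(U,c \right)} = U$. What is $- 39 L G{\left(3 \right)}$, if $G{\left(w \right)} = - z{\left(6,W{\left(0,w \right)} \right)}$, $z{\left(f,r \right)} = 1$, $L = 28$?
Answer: $1092$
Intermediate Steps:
$W{\left(U,c \right)} = 2 U$
$G{\left(w \right)} = -1$ ($G{\left(w \right)} = \left(-1\right) 1 = -1$)
$- 39 L G{\left(3 \right)} = \left(-39\right) 28 \left(-1\right) = \left(-1092\right) \left(-1\right) = 1092$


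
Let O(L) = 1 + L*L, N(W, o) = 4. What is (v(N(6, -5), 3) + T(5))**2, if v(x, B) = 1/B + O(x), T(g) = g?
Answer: 4489/9 ≈ 498.78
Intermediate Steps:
O(L) = 1 + L**2
v(x, B) = 1 + 1/B + x**2 (v(x, B) = 1/B + (1 + x**2) = 1 + 1/B + x**2)
(v(N(6, -5), 3) + T(5))**2 = ((1 + 1/3 + 4**2) + 5)**2 = ((1 + 1/3 + 16) + 5)**2 = (52/3 + 5)**2 = (67/3)**2 = 4489/9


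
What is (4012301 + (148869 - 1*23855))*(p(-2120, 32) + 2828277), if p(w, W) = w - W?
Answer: 11692569354375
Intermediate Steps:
(4012301 + (148869 - 1*23855))*(p(-2120, 32) + 2828277) = (4012301 + (148869 - 1*23855))*((-2120 - 1*32) + 2828277) = (4012301 + (148869 - 23855))*((-2120 - 32) + 2828277) = (4012301 + 125014)*(-2152 + 2828277) = 4137315*2826125 = 11692569354375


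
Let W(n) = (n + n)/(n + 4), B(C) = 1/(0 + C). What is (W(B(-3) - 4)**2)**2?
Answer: 456976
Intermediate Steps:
B(C) = 1/C
W(n) = 2*n/(4 + n) (W(n) = (2*n)/(4 + n) = 2*n/(4 + n))
(W(B(-3) - 4)**2)**2 = ((2*(1/(-3) - 4)/(4 + (1/(-3) - 4)))**2)**2 = ((2*(-1/3 - 4)/(4 + (-1/3 - 4)))**2)**2 = ((2*(-13/3)/(4 - 13/3))**2)**2 = ((2*(-13/3)/(-1/3))**2)**2 = ((2*(-13/3)*(-3))**2)**2 = (26**2)**2 = 676**2 = 456976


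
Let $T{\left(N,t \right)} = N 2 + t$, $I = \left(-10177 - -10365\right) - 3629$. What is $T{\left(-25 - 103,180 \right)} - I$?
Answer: $3365$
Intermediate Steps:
$I = -3441$ ($I = \left(-10177 + 10365\right) - 3629 = 188 - 3629 = -3441$)
$T{\left(N,t \right)} = t + 2 N$ ($T{\left(N,t \right)} = 2 N + t = t + 2 N$)
$T{\left(-25 - 103,180 \right)} - I = \left(180 + 2 \left(-25 - 103\right)\right) - -3441 = \left(180 + 2 \left(-25 - 103\right)\right) + 3441 = \left(180 + 2 \left(-128\right)\right) + 3441 = \left(180 - 256\right) + 3441 = -76 + 3441 = 3365$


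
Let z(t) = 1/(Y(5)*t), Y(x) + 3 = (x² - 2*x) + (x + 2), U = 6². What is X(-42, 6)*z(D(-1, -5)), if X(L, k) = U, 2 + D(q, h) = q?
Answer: -12/19 ≈ -0.63158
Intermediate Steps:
D(q, h) = -2 + q
U = 36
Y(x) = -1 + x² - x (Y(x) = -3 + ((x² - 2*x) + (x + 2)) = -3 + ((x² - 2*x) + (2 + x)) = -3 + (2 + x² - x) = -1 + x² - x)
X(L, k) = 36
z(t) = 1/(19*t) (z(t) = 1/((-1 + 5² - 1*5)*t) = 1/((-1 + 25 - 5)*t) = 1/(19*t))
X(-42, 6)*z(D(-1, -5)) = 36*(1/(19*(-2 - 1))) = 36*((1/19)/(-3)) = 36*((1/19)*(-⅓)) = 36*(-1/57) = -12/19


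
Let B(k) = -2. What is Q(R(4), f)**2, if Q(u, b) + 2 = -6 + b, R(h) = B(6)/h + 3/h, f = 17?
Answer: 81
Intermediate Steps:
R(h) = 1/h (R(h) = -2/h + 3/h = 1/h)
Q(u, b) = -8 + b (Q(u, b) = -2 + (-6 + b) = -8 + b)
Q(R(4), f)**2 = (-8 + 17)**2 = 9**2 = 81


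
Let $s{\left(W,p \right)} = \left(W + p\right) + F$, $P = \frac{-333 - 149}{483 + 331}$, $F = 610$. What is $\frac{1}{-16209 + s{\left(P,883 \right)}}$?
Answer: $- \frac{407}{5989653} \approx -6.795 \cdot 10^{-5}$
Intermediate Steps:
$P = - \frac{241}{407}$ ($P = - \frac{482}{814} = \left(-482\right) \frac{1}{814} = - \frac{241}{407} \approx -0.59214$)
$s{\left(W,p \right)} = 610 + W + p$ ($s{\left(W,p \right)} = \left(W + p\right) + 610 = 610 + W + p$)
$\frac{1}{-16209 + s{\left(P,883 \right)}} = \frac{1}{-16209 + \left(610 - \frac{241}{407} + 883\right)} = \frac{1}{-16209 + \frac{607410}{407}} = \frac{1}{- \frac{5989653}{407}} = - \frac{407}{5989653}$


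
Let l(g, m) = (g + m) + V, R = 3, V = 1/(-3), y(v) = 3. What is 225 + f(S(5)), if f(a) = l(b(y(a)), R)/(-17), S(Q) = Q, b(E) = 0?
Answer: 11467/51 ≈ 224.84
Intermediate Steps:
V = -⅓ ≈ -0.33333
l(g, m) = -⅓ + g + m (l(g, m) = (g + m) - ⅓ = -⅓ + g + m)
f(a) = -8/51 (f(a) = (-⅓ + 0 + 3)/(-17) = (8/3)*(-1/17) = -8/51)
225 + f(S(5)) = 225 - 8/51 = 11467/51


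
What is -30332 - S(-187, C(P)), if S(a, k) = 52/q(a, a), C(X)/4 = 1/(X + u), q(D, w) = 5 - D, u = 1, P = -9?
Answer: -1455949/48 ≈ -30332.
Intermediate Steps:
C(X) = 4/(1 + X) (C(X) = 4/(X + 1) = 4/(1 + X))
S(a, k) = 52/(5 - a)
-30332 - S(-187, C(P)) = -30332 - (-52)/(-5 - 187) = -30332 - (-52)/(-192) = -30332 - (-52)*(-1)/192 = -30332 - 1*13/48 = -30332 - 13/48 = -1455949/48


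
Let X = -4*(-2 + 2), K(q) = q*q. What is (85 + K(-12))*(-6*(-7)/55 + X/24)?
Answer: 9618/55 ≈ 174.87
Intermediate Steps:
K(q) = q**2
X = 0 (X = -4*0 = 0)
(85 + K(-12))*(-6*(-7)/55 + X/24) = (85 + (-12)**2)*(-6*(-7)/55 + 0/24) = (85 + 144)*(42*(1/55) + 0*(1/24)) = 229*(42/55 + 0) = 229*(42/55) = 9618/55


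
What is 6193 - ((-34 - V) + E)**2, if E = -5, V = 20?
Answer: 2712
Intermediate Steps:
6193 - ((-34 - V) + E)**2 = 6193 - ((-34 - 1*20) - 5)**2 = 6193 - ((-34 - 20) - 5)**2 = 6193 - (-54 - 5)**2 = 6193 - 1*(-59)**2 = 6193 - 1*3481 = 6193 - 3481 = 2712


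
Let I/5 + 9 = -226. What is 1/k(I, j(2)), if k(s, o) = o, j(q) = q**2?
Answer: 1/4 ≈ 0.25000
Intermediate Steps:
I = -1175 (I = -45 + 5*(-226) = -45 - 1130 = -1175)
1/k(I, j(2)) = 1/(2**2) = 1/4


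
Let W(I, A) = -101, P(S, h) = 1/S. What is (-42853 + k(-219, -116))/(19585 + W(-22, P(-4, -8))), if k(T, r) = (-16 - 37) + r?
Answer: -21511/9742 ≈ -2.2081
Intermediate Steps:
k(T, r) = -53 + r
(-42853 + k(-219, -116))/(19585 + W(-22, P(-4, -8))) = (-42853 + (-53 - 116))/(19585 - 101) = (-42853 - 169)/19484 = -43022*1/19484 = -21511/9742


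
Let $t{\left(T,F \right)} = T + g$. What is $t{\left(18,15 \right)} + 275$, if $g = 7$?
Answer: $300$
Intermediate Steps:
$t{\left(T,F \right)} = 7 + T$ ($t{\left(T,F \right)} = T + 7 = 7 + T$)
$t{\left(18,15 \right)} + 275 = \left(7 + 18\right) + 275 = 25 + 275 = 300$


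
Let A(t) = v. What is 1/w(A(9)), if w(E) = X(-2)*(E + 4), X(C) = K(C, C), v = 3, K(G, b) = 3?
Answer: 1/21 ≈ 0.047619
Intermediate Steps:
A(t) = 3
X(C) = 3
w(E) = 12 + 3*E (w(E) = 3*(E + 4) = 3*(4 + E) = 12 + 3*E)
1/w(A(9)) = 1/(12 + 3*3) = 1/(12 + 9) = 1/21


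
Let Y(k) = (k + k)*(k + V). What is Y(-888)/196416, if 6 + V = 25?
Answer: 2923/372 ≈ 7.8575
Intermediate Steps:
V = 19 (V = -6 + 25 = 19)
Y(k) = 2*k*(19 + k) (Y(k) = (k + k)*(k + 19) = (2*k)*(19 + k) = 2*k*(19 + k))
Y(-888)/196416 = (2*(-888)*(19 - 888))/196416 = (2*(-888)*(-869))*(1/196416) = 1543344*(1/196416) = 2923/372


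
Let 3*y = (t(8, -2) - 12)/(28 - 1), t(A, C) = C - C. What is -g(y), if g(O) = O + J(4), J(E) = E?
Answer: -104/27 ≈ -3.8519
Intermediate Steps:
t(A, C) = 0
y = -4/27 (y = ((0 - 12)/(28 - 1))/3 = (-12/27)/3 = (-12*1/27)/3 = (⅓)*(-4/9) = -4/27 ≈ -0.14815)
g(O) = 4 + O (g(O) = O + 4 = 4 + O)
-g(y) = -(4 - 4/27) = -1*104/27 = -104/27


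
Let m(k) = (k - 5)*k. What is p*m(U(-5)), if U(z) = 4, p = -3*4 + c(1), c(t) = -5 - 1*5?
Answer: 88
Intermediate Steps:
c(t) = -10 (c(t) = -5 - 5 = -10)
p = -22 (p = -3*4 - 10 = -12 - 10 = -22)
m(k) = k*(-5 + k) (m(k) = (-5 + k)*k = k*(-5 + k))
p*m(U(-5)) = -88*(-5 + 4) = -88*(-1) = -22*(-4) = 88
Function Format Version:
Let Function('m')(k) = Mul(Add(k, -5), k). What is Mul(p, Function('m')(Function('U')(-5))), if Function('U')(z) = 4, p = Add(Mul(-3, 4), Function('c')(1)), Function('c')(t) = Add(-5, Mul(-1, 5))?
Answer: 88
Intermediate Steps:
Function('c')(t) = -10 (Function('c')(t) = Add(-5, -5) = -10)
p = -22 (p = Add(Mul(-3, 4), -10) = Add(-12, -10) = -22)
Function('m')(k) = Mul(k, Add(-5, k)) (Function('m')(k) = Mul(Add(-5, k), k) = Mul(k, Add(-5, k)))
Mul(p, Function('m')(Function('U')(-5))) = Mul(-22, Mul(4, Add(-5, 4))) = Mul(-22, Mul(4, -1)) = Mul(-22, -4) = 88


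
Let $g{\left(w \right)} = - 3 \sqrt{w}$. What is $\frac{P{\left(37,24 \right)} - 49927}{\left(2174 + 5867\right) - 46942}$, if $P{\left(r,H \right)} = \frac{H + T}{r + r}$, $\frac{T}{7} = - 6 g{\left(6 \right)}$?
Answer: $\frac{1847287}{1439337} - \frac{21 \sqrt{6}}{479779} \approx 1.2833$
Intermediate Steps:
$T = 126 \sqrt{6}$ ($T = 7 \left(- 6 \left(- 3 \sqrt{6}\right)\right) = 7 \cdot 18 \sqrt{6} = 126 \sqrt{6} \approx 308.64$)
$P{\left(r,H \right)} = \frac{H + 126 \sqrt{6}}{2 r}$ ($P{\left(r,H \right)} = \frac{H + 126 \sqrt{6}}{r + r} = \frac{H + 126 \sqrt{6}}{2 r}$)
$\frac{P{\left(37,24 \right)} - 49927}{\left(2174 + 5867\right) - 46942} = \frac{\frac{24 + 126 \sqrt{6}}{2 \cdot 37} - 49927}{\left(2174 + 5867\right) - 46942} = \frac{\frac{1}{2} \cdot \frac{1}{37} \left(24 + 126 \sqrt{6}\right) - 49927}{8041 - 46942} = \frac{\left(\frac{12}{37} + \frac{63 \sqrt{6}}{37}\right) - 49927}{-38901} = \left(- \frac{1847287}{37} + \frac{63 \sqrt{6}}{37}\right) \left(- \frac{1}{38901}\right) = \frac{1847287}{1439337} - \frac{21 \sqrt{6}}{479779}$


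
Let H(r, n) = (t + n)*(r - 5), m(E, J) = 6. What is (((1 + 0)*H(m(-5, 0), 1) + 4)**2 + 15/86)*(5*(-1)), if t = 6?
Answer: -52105/86 ≈ -605.87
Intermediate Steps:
H(r, n) = (-5 + r)*(6 + n) (H(r, n) = (6 + n)*(r - 5) = (6 + n)*(-5 + r) = (-5 + r)*(6 + n))
(((1 + 0)*H(m(-5, 0), 1) + 4)**2 + 15/86)*(5*(-1)) = (((1 + 0)*(-30 - 5*1 + 6*6 + 1*6) + 4)**2 + 15/86)*(5*(-1)) = ((1*(-30 - 5 + 36 + 6) + 4)**2 + 15*(1/86))*(-5) = ((1*7 + 4)**2 + 15/86)*(-5) = ((7 + 4)**2 + 15/86)*(-5) = (11**2 + 15/86)*(-5) = (121 + 15/86)*(-5) = (10421/86)*(-5) = -52105/86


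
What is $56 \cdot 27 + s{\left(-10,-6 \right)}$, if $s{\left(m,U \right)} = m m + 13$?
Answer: $1625$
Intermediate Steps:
$s{\left(m,U \right)} = 13 + m^{2}$ ($s{\left(m,U \right)} = m^{2} + 13 = 13 + m^{2}$)
$56 \cdot 27 + s{\left(-10,-6 \right)} = 56 \cdot 27 + \left(13 + \left(-10\right)^{2}\right) = 1512 + \left(13 + 100\right) = 1512 + 113 = 1625$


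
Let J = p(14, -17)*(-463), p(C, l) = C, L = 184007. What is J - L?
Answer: -190489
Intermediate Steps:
J = -6482 (J = 14*(-463) = -6482)
J - L = -6482 - 1*184007 = -6482 - 184007 = -190489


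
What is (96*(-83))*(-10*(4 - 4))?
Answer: 0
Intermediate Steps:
(96*(-83))*(-10*(4 - 4)) = -(-79680)*0 = -7968*0 = 0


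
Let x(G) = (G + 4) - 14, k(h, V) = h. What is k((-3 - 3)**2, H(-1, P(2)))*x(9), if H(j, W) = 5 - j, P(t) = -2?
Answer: -36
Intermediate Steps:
x(G) = -10 + G (x(G) = (4 + G) - 14 = -10 + G)
k((-3 - 3)**2, H(-1, P(2)))*x(9) = (-3 - 3)**2*(-10 + 9) = (-6)**2*(-1) = 36*(-1) = -36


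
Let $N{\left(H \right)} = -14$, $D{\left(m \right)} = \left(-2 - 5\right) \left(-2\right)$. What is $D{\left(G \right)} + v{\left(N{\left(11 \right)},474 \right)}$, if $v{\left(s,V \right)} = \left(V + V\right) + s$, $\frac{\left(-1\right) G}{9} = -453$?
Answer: $948$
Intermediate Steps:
$G = 4077$ ($G = \left(-9\right) \left(-453\right) = 4077$)
$D{\left(m \right)} = 14$ ($D{\left(m \right)} = \left(-7\right) \left(-2\right) = 14$)
$v{\left(s,V \right)} = s + 2 V$ ($v{\left(s,V \right)} = 2 V + s = s + 2 V$)
$D{\left(G \right)} + v{\left(N{\left(11 \right)},474 \right)} = 14 + \left(-14 + 2 \cdot 474\right) = 14 + \left(-14 + 948\right) = 14 + 934 = 948$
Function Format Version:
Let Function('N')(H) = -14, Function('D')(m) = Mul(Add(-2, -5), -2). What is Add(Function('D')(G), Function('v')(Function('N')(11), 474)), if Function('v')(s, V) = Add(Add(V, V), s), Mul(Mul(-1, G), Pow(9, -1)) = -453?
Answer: 948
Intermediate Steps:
G = 4077 (G = Mul(-9, -453) = 4077)
Function('D')(m) = 14 (Function('D')(m) = Mul(-7, -2) = 14)
Function('v')(s, V) = Add(s, Mul(2, V)) (Function('v')(s, V) = Add(Mul(2, V), s) = Add(s, Mul(2, V)))
Add(Function('D')(G), Function('v')(Function('N')(11), 474)) = Add(14, Add(-14, Mul(2, 474))) = Add(14, Add(-14, 948)) = Add(14, 934) = 948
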